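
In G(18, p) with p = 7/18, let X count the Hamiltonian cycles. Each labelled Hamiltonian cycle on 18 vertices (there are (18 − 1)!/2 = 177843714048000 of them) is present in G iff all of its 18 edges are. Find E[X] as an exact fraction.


K_18 has (18 − 1)!/2 = 177843714048000 labelled Hamiltonian cycles.
For each such Hamiltonian cycle H, let X_H = 1 if all 18 edges of H are present in G. Then P[X_H = 1] = p^{18} = (7/18)^{18} = 1628413597910449/39346408075296537575424.
By linearity: E[X] = Σ_H E[X_H] = 177843714048000 · p^{18} = 177843714048000 · 1628413597910449/39346408075296537575424 = 24246874921186846803875/3294258113514384.
Numerically: E[X] ≈ 7.36034e+06.

E[X] = 177843714048000 · (7/18)^{18} = 24246874921186846803875/3294258113514384 ≈ 7.36034e+06.


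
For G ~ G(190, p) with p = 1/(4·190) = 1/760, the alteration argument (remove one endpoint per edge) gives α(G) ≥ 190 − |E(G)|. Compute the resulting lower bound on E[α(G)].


E[|E(G)|] = C(190, 2)·p = 17955 · (1/760) = 189/8.
E[α(G)] ≥ n − E[|E(G)|] = 190 − 189/8 = 1331/8.
Numerically: ≈ 166.375000.
(This is only a lower bound; the true E[α(G)] may be larger.)

E[α(G)] ≥ 1331/8 ≈ 166.375000.


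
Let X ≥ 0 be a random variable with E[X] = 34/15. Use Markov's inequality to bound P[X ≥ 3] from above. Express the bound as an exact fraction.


μ = E[X] = 34/15, a = 3.
Markov: P[X ≥ 3] ≤ μ/a = (34/15)/3 = 34/45.
Numerically: ≈ 0.7556.
(Since a = 3 > μ = 2.2667, the bound 34/45 is < 1 and informative.)

P[X ≥ 3] ≤ 34/45 ≈ 0.7556.


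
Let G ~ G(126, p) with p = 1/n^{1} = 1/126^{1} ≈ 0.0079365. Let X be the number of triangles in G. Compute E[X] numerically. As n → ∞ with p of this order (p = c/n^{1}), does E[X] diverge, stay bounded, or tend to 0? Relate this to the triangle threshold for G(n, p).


Number of potential triangles: C(126, 3) = 325500.
Each occurs with probability p³ ≈ (0.0079365)³ ≈ 4.9990602e-07.
By linearity: E[X] = C(126, 3)·p³ ≈ 325500 · 4.9990602e-07 ≈ 0.16272.
Here α = 1, so p = 1/n is exactly at the triangle threshold p ~ 1/n. Asymptotically E[X] → c³/6 = 1³/6 = 1/6 ≈ 0.16667, a bounded constant. In this regime the triangle count is asymptotically Poisson(c³/6).

E[X] ≈ 0.16272; in regime p = Θ(1/n^{1}) E[X] stays bounded (at the triangle threshold p ~ 1/n).


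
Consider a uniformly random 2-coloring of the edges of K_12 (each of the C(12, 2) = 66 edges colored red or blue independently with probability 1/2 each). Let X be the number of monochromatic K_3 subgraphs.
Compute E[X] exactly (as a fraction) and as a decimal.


Let X = Σ_S X_S over the C(12, 3) = 220 subsets S of size 3, where X_S = 1 if the K_3 on S is monochromatic.
For a fixed S, the K_3 on S has C(3, 2) = 3 edges. P[all 3 edges red] = (1/2)^3, and likewise for blue, so P[monochromatic] = 2·(1/2)^3 = 2^{1 − 3} = 1/4.
Summing: E[X] = C(12, 3) · 2^{1 − 3} = 220 · 1/4 = 55.
Numerically: E[X] ≈ 55.00000.

E[X] = C(12,3)·2^(1−C(3,2)) = 55 ≈ 55.00000.


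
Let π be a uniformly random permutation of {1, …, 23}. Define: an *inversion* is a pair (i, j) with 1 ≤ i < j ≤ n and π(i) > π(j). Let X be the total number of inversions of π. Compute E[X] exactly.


Write X = Σ X_I over the C(23, 2) = 253 pairs i < j, with X_I the indicator of one inversion.
There are 253 indicators.
For each fixed pair i < j, the values π(i) and π(j) are two distinct elements of {1, …, 23} in uniformly random order; by symmetry P[π(i) > π(j)] = 1/2.
By linearity: E[X] = 253 · (1/2) = C(23, 2) · (1/2) = 253/2 = 253/2 ≈ 126.500.

E[X] = 253/2 = 126.500.


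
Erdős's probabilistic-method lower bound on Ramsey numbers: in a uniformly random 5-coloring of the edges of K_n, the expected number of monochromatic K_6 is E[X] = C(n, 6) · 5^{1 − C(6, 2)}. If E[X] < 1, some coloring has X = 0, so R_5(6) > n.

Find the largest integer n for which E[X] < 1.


We need C(n, 6) · 5^{1 − 15} < 1, i.e. C(n, 6) < 5^{15 − 1} = 6103515625.
Check values of n near the boundary:
  n = 125: C(125, 6) = 4690625500; 4690625500 < 6103515625? YES
  n = 126: C(126, 6) = 4925156775; 4925156775 < 6103515625? YES
  n = 127: C(127, 6) = 5169379425; 5169379425 < 6103515625? YES
  n = 128: C(128, 6) = 5423611200; 5423611200 < 6103515625? YES
  n = 129: C(129, 6) = 5688177600; 5688177600 < 6103515625? YES
  n = 130: C(130, 6) = 5963412000; 5963412000 < 6103515625? YES
  n = 131: C(131, 6) = 6249655776; 6249655776 < 6103515625? NO
  n = 132: C(132, 6) = 6547258432; 6547258432 < 6103515625? NO
  n = 133: C(133, 6) = 6856577728; 6856577728 < 6103515625? NO
The largest n with C(n, 6) < 6103515625 is n = 130 (where E[X] = 47707296/48828125 ≈ 0.9770). Hence R_5(6) > 130, i.e. R_5(6) ≥ 131.

Largest n = 130; hence R_5(6) > 130.


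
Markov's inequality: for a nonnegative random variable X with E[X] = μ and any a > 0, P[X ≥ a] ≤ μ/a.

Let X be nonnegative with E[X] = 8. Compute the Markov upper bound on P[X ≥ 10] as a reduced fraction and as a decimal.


μ = E[X] = 8, a = 10.
Markov: P[X ≥ 10] ≤ μ/a = (8)/10 = 4/5.
Numerically: ≈ 0.80000.
(Since a = 10 > μ = 8.00000, the bound 4/5 is < 1 and informative.)

P[X ≥ 10] ≤ 4/5 ≈ 0.80000.


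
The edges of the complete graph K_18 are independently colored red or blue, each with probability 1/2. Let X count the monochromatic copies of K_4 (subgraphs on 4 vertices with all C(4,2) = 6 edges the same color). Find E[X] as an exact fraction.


Let X = Σ_S X_S over the C(18, 4) = 3060 subsets S of size 4, where X_S = 1 if the K_4 on S is monochromatic.
For a fixed S, the K_4 on S has C(4, 2) = 6 edges. P[all 6 edges red] = (1/2)^6, and likewise for blue, so P[monochromatic] = 2·(1/2)^6 = 2^{1 − 6} = 1/32.
By linearity: E[X] = C(18, 4) · 2^{1 − 6} = 3060 · 1/32 = 765/8.
Numerically: E[X] ≈ 95.62500.

E[X] = C(18,4)·2^(1−C(4,2)) = 765/8 ≈ 95.62500.


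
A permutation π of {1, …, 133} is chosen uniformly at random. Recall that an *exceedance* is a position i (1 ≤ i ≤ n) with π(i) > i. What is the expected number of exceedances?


Write X = Σ_{i=1}^{133} X_i, where X_i = 1_{π(i) > i}.
For each fixed i, π(i) is uniform over {1, …, 133} (marginal of a uniform permutation), so P[π(i) > i] = (n − i)/n. Summing: Σ_{i=1}^{133} (n − i)/n = (0 + 1 + … + 132)/133 = 133(133 − 1)/(2·133) = (133 − 1)/2.
Hence E[X] = Σ_{i=1}^{133} (133 − i)/133 = 66 ≈ 66.000000.

E[X] = 66 = 66.000000.


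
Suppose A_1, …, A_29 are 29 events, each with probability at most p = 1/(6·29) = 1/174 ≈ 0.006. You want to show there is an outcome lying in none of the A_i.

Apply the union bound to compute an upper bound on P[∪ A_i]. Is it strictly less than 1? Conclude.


Union bound: P[∪_{i=1}^{29} A_i] ≤ Σ_i P[A_i] ≤ 29·p = 29·(1/174) = 1/6.
Numerically: 1/6 ≈ 0.167.
Is 1/6 < 1? YES.
Since P[∪ A_i] ≤ 1/6 < 1, the complement has P[∩ A_i^c] ≥ 1 − 1/6 = 5/6 > 0, so some outcome avoids every A_i.

29·p = 1/6 ≈ 0.167; existence CERTIFIED by the union bound.


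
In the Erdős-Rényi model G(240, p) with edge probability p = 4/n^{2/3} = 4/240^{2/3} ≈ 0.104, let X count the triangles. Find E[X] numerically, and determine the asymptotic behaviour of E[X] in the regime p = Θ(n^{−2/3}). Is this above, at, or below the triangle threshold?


Number of potential triangles: C(240, 3) = 2275280.
Each occurs with probability p³ ≈ (0.104)³ ≈ 1.11111e-03.
By linearity: E[X] = C(240, 3)·p³ ≈ 2275280 · 1.11111e-03 ≈ 2528.089.
Since α = 2/3 < 1, p = c/n^{2/3} ≫ 1/n is above the triangle threshold p ~ 1/n. Asymptotically E[X] ~ (c³/6)·n^{3(1−α)} = (4³/6)·n^{1} → ∞; triangles are abundant w.h.p.

E[X] ≈ 2528.089; in regime p = Θ(1/n^{2/3}) E[X] diverges (above the triangle threshold p ~ 1/n).


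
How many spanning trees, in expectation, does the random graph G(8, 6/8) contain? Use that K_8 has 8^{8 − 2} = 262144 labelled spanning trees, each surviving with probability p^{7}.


K_8 has 8^{8 − 2} = 262144 labelled spanning trees.
For each such spanning tree H, let X_H = 1 if all 7 edges of H are present in G. Then P[X_H = 1] = p^{7} = (3/4)^{7} = 2187/16384.
By linearity of expectation: E[X] = Σ_H E[X_H] = 262144 · p^{7} = 262144 · 2187/16384 = 34992.
Numerically: E[X] ≈ 3.499e+04.

E[X] = 262144 · (3/4)^{7} = 34992 ≈ 3.499e+04.


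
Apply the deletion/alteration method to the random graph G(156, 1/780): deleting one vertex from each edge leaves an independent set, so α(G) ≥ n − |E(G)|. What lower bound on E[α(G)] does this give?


E[|E(G)|] = C(156, 2)·p = 12090 · (1/780) = 31/2.
E[α(G)] ≥ n − E[|E(G)|] = 156 − 31/2 = 281/2.
Numerically: ≈ 140.5000.
(This is only a lower bound; the true E[α(G)] may be larger.)

E[α(G)] ≥ 281/2 ≈ 140.5000.


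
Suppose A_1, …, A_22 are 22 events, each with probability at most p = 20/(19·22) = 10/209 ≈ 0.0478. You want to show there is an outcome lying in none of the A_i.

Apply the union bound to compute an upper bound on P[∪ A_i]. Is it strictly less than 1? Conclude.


Union bound: P[∪_{i=1}^{22} A_i] ≤ Σ_i P[A_i] ≤ 22·p = 22·(10/209) = 20/19.
Numerically: 20/19 ≈ 1.0526.
Is 20/19 < 1? NO.
Since the bound 20/19 is ≥ 1, the union bound is uninformative here; it does NOT by itself certify existence.

22·p = 20/19 ≈ 1.0526; existence NOT certified by the union bound.


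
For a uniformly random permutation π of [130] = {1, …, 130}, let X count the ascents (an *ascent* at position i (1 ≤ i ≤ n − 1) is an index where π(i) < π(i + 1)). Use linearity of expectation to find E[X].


Write X = Σ X_I over i = 1, …, 129, with X_I the indicator of one ascent.
There are 129 indicators.
For each fixed i, the pair (π(i), π(i+1)) is a uniformly random ordered pair of distinct values from {1, …, 130}; by symmetry P[π(i) < π(i+1)] = 1/2.
By linearity: E[X] = 129 · (1/2) = (130 − 1) · (1/2) = 129/2 ≈ 64.500.

E[X] = 129/2 = 64.500.


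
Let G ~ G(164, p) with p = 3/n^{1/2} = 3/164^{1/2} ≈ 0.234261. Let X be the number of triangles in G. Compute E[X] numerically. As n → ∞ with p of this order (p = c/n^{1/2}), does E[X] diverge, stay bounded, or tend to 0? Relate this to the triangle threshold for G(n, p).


Number of potential triangles: C(164, 3) = 721764.
Each occurs with probability p³ ≈ (0.234261)³ ≈ 1.28557670e-02.
By linearity: E[X] = C(164, 3)·p³ ≈ 721764 · 1.28557670e-02 ≈ 9278.829802.
Since α = 1/2 < 1, p = c/n^{1/2} ≫ 1/n is above the triangle threshold p ~ 1/n. Asymptotically E[X] ~ (c³/6)·n^{3(1−α)} = (3³/6)·n^{1.5} → ∞; triangles are abundant w.h.p.

E[X] ≈ 9278.829802; in regime p = Θ(1/n^{1/2}) E[X] diverges (above the triangle threshold p ~ 1/n).


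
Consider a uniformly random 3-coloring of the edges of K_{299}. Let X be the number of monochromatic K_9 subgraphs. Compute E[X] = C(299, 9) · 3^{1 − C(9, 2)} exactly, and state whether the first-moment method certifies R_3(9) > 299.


E[X] = C(299, 9) · 3^{1 − 36} = 46610674441390059 · 3^{−35} = 46610674441390059/50031545098999707.
As a reduced fraction: E[X] = 15536891480463353/16677181699666569 ≈ 0.93163.
Is E[X] < 1? YES.
Since E[X] < 1, there exists a 3-coloring of K_{299} with no monochromatic K_9; hence R_3(9) > 299.

E[X] = 15536891480463353/16677181699666569 ≈ 0.93163; E[X] < 1, so R_3(9) > 299.


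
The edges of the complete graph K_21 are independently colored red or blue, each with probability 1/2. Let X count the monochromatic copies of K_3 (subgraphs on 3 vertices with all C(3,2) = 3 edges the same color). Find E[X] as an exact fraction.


Let X = Σ_S X_S over the C(21, 3) = 1330 subsets S of size 3, where X_S = 1 if the K_3 on S is monochromatic.
For a fixed S, the K_3 on S has C(3, 2) = 3 edges. P[all 3 edges red] = (1/2)^3, and likewise for blue, so P[monochromatic] = 2·(1/2)^3 = 2^{1 − 3} = 1/4.
By linearity: E[X] = C(21, 3) · 2^{1 − 3} = 1330 · 1/4 = 665/2.
Numerically: E[X] ≈ 332.5000.

E[X] = C(21,3)·2^(1−C(3,2)) = 665/2 ≈ 332.5000.


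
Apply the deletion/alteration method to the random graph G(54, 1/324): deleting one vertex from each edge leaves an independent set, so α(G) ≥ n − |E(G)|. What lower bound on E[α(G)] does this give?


E[|E(G)|] = C(54, 2)·p = 1431 · (1/324) = 53/12.
E[α(G)] ≥ n − E[|E(G)|] = 54 − 53/12 = 595/12.
Numerically: ≈ 49.583333.
(This is only a lower bound; the true E[α(G)] may be larger.)

E[α(G)] ≥ 595/12 ≈ 49.583333.


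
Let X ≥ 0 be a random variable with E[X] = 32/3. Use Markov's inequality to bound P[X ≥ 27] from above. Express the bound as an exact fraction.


μ = E[X] = 32/3, a = 27.
Markov: P[X ≥ 27] ≤ μ/a = (32/3)/27 = 32/81.
Numerically: ≈ 0.395062.
(Since a = 27 > μ = 10.666667, the bound 32/81 is < 1 and informative.)

P[X ≥ 27] ≤ 32/81 ≈ 0.395062.


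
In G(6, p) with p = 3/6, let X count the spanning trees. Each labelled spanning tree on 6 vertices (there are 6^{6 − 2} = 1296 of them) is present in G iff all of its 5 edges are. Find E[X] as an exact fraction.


K_6 has 6^{6 − 2} = 1296 labelled spanning trees.
For each such spanning tree H, let X_H = 1 if all 5 edges of H are present in G. Then P[X_H = 1] = p^{5} = (1/2)^{5} = 1/32.
By linearity: E[X] = Σ_H E[X_H] = 1296 · p^{5} = 1296 · 1/32 = 81/2.
Numerically: E[X] ≈ 40.5.

E[X] = 1296 · (1/2)^{5} = 81/2 ≈ 40.5.


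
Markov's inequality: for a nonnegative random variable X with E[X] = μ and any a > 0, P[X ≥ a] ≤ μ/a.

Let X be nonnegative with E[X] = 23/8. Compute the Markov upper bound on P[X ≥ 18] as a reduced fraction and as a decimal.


μ = E[X] = 23/8, a = 18.
Markov: P[X ≥ 18] ≤ μ/a = (23/8)/18 = 23/144.
Numerically: ≈ 0.15972.
(Since a = 18 > μ = 2.87500, the bound 23/144 is < 1 and informative.)

P[X ≥ 18] ≤ 23/144 ≈ 0.15972.


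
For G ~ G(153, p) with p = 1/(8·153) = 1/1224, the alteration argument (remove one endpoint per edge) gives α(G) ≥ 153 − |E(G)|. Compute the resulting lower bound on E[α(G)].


E[|E(G)|] = C(153, 2)·p = 11628 · (1/1224) = 19/2.
E[α(G)] ≥ n − E[|E(G)|] = 153 − 19/2 = 287/2.
Numerically: ≈ 143.500.
(This is only a lower bound; the true E[α(G)] may be larger.)

E[α(G)] ≥ 287/2 ≈ 143.500.


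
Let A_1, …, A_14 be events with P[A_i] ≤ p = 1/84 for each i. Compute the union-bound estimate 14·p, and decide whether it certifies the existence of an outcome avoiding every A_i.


Union bound: P[∪_{i=1}^{14} A_i] ≤ Σ_i P[A_i] ≤ 14·p = 14·(1/84) = 1/6.
Numerically: 1/6 ≈ 0.1666667.
Is 1/6 < 1? YES.
Since P[∪ A_i] ≤ 1/6 < 1, the complement has P[∩ A_i^c] ≥ 1 − 1/6 = 5/6 > 0, so some outcome avoids every A_i.

14·p = 1/6 ≈ 0.1666667; existence CERTIFIED by the union bound.


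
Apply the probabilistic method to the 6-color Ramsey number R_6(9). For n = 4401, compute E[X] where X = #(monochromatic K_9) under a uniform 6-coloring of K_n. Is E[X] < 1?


E[X] = C(4401, 9) · 6^{1 − 36} = 1692951372410676096134752050 · 6^{−35} = 1692951372410676096134752050/1719070799748422591028658176.
As a reduced fraction: E[X] = 282158562068446016022458675/286511799958070431838109696 ≈ 0.984806.
Is E[X] < 1? YES.
Since E[X] < 1, there exists a 6-coloring of K_{4401} with no monochromatic K_9; hence R_6(9) > 4401.

E[X] = 282158562068446016022458675/286511799958070431838109696 ≈ 0.984806; E[X] < 1, so R_6(9) > 4401.


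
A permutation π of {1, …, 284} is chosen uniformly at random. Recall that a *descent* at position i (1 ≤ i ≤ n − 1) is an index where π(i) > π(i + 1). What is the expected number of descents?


Write X = Σ X_I over i = 1, …, 283, with X_I the indicator of one descent.
There are 283 indicators.
For each fixed i, the pair (π(i), π(i+1)) is a uniformly random ordered pair of distinct values from {1, …, 284}; by symmetry P[π(i) > π(i+1)] = 1/2.
By linearity: E[X] = 283 · (1/2) = (284 − 1) · (1/2) = 283/2 ≈ 141.500.

E[X] = 283/2 = 141.500.


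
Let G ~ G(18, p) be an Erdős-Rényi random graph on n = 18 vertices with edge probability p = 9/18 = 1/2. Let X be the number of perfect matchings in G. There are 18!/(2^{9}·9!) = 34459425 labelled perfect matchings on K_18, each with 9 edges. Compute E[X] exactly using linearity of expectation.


K_18 has 18!/(2^{9}·9!) = 34459425 labelled perfect matchings.
For each such perfect matching H, let X_H = 1 if all 9 edges of H are present in G. Then P[X_H = 1] = p^{9} = (1/2)^{9} = 1/512.
By linearity: E[X] = Σ_H E[X_H] = 34459425 · p^{9} = 34459425 · 1/512 = 34459425/512.
Numerically: E[X] ≈ 6.73e+04.

E[X] = 34459425 · (1/2)^{9} = 34459425/512 ≈ 6.73e+04.


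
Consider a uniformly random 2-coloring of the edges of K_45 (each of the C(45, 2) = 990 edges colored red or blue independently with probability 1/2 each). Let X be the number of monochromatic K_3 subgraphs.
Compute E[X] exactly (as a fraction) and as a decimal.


Let X = Σ_S X_S over the C(45, 3) = 14190 subsets S of size 3, where X_S = 1 if the K_3 on S is monochromatic.
For a fixed S, the K_3 on S has C(3, 2) = 3 edges. P[all 3 edges red] = (1/2)^3, and likewise for blue, so P[monochromatic] = 2·(1/2)^3 = 2^{1 − 3} = 1/4.
Summing: E[X] = C(45, 3) · 2^{1 − 3} = 14190 · 1/4 = 7095/2.
Numerically: E[X] ≈ 3547.500000.

E[X] = C(45,3)·2^(1−C(3,2)) = 7095/2 ≈ 3547.500000.


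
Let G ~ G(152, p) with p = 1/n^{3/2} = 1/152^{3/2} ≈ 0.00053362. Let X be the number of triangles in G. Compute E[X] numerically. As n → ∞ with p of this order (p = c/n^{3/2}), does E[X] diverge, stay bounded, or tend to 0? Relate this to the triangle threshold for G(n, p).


Number of potential triangles: C(152, 3) = 573800.
Each occurs with probability p³ ≈ (0.00053362)³ ≈ 1.5195110e-10.
By linearity: E[X] = C(152, 3)·p³ ≈ 573800 · 1.5195110e-10 ≈ 0.00009.
Since α = 3/2 > 1, p = c/n^{3/2} = o(1/n) is below the triangle threshold p ~ 1/n. Asymptotically E[X] ~ (c³/6)·n^{3(1−α)} = (1³/6)·n^{-1.5} → 0, so by Markov's inequality G has no triangles w.h.p.

E[X] ≈ 0.00009; in regime p = Θ(1/n^{3/2}) E[X] tends to 0 (below the triangle threshold p ~ 1/n).


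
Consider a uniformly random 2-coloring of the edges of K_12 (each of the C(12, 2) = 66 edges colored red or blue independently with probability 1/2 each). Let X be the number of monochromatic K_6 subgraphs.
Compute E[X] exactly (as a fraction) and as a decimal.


Let X = Σ_S X_S over the C(12, 6) = 924 subsets S of size 6, where X_S = 1 if the K_6 on S is monochromatic.
For a fixed S, the K_6 on S has C(6, 2) = 15 edges. P[all 15 edges red] = (1/2)^15, and likewise for blue, so P[monochromatic] = 2·(1/2)^15 = 2^{1 − 15} = 1/16384.
Summing: E[X] = C(12, 6) · 2^{1 − 15} = 924 · 1/16384 = 231/4096.
Numerically: E[X] ≈ 0.056.

E[X] = C(12,6)·2^(1−C(6,2)) = 231/4096 ≈ 0.056.


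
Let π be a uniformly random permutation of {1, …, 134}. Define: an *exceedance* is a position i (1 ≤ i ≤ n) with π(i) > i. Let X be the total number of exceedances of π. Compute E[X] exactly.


Write X = Σ_{i=1}^{134} X_i, where X_i = 1_{π(i) > i}.
For each fixed i, π(i) is uniform over {1, …, 134} (marginal of a uniform permutation), so P[π(i) > i] = (n − i)/n. Summing: Σ_{i=1}^{134} (n − i)/n = (0 + 1 + … + 133)/134 = 134(134 − 1)/(2·134) = (134 − 1)/2.
Hence E[X] = Σ_{i=1}^{134} (134 − i)/134 = 133/2 ≈ 66.5000.

E[X] = 133/2 = 66.5000.


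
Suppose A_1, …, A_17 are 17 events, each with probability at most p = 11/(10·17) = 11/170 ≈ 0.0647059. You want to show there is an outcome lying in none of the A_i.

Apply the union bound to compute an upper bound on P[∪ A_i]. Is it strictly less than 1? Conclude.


Union bound: P[∪_{i=1}^{17} A_i] ≤ Σ_i P[A_i] ≤ 17·p = 17·(11/170) = 11/10.
Numerically: 11/10 ≈ 1.1000000.
Is 11/10 < 1? NO.
Since the bound 11/10 is ≥ 1, the union bound is uninformative here; it does NOT by itself certify existence.

17·p = 11/10 ≈ 1.1000000; existence NOT certified by the union bound.


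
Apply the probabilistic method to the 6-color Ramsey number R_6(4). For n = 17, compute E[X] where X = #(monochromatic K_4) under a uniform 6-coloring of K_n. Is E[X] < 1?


E[X] = C(17, 4) · 6^{1 − 6} = 2380 · 6^{−5} = 2380/7776.
As a reduced fraction: E[X] = 595/1944 ≈ 0.30607.
Is E[X] < 1? YES.
Since E[X] < 1, there exists a 6-coloring of K_{17} with no monochromatic K_4; hence R_6(4) > 17.

E[X] = 595/1944 ≈ 0.30607; E[X] < 1, so R_6(4) > 17.


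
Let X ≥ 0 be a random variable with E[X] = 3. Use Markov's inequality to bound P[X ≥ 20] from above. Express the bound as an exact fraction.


μ = E[X] = 3, a = 20.
Markov: P[X ≥ 20] ≤ μ/a = (3)/20 = 3/20.
Numerically: ≈ 0.1500.
(Since a = 20 > μ = 3.0000, the bound 3/20 is < 1 and informative.)

P[X ≥ 20] ≤ 3/20 ≈ 0.1500.


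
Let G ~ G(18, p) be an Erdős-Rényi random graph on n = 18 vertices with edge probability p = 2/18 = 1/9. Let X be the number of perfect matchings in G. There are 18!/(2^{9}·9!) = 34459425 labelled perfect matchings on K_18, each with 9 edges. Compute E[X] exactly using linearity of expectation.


K_18 has 18!/(2^{9}·9!) = 34459425 labelled perfect matchings.
For each such perfect matching H, let X_H = 1 if all 9 edges of H are present in G. Then P[X_H = 1] = p^{9} = (1/9)^{9} = 1/387420489.
By linearity: E[X] = Σ_H E[X_H] = 34459425 · p^{9} = 34459425 · 1/387420489 = 425425/4782969.
Numerically: E[X] ≈ 0.088946.

E[X] = 34459425 · (1/9)^{9} = 425425/4782969 ≈ 0.088946.


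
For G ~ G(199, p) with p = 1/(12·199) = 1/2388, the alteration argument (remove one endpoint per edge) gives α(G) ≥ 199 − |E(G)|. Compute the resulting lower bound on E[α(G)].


E[|E(G)|] = C(199, 2)·p = 19701 · (1/2388) = 33/4.
E[α(G)] ≥ n − E[|E(G)|] = 199 − 33/4 = 763/4.
Numerically: ≈ 190.7500.
(This is only a lower bound; the true E[α(G)] may be larger.)

E[α(G)] ≥ 763/4 ≈ 190.7500.


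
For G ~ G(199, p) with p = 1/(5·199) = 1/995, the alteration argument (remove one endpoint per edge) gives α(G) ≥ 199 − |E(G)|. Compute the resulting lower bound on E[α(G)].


E[|E(G)|] = C(199, 2)·p = 19701 · (1/995) = 99/5.
E[α(G)] ≥ n − E[|E(G)|] = 199 − 99/5 = 896/5.
Numerically: ≈ 179.20000.
(This is only a lower bound; the true E[α(G)] may be larger.)

E[α(G)] ≥ 896/5 ≈ 179.20000.


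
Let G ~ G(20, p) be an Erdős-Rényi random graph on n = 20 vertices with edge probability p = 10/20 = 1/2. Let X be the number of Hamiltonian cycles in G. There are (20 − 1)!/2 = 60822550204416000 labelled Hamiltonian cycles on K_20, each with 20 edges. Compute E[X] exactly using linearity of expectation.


K_20 has (20 − 1)!/2 = 60822550204416000 labelled Hamiltonian cycles.
For each such Hamiltonian cycle H, let X_H = 1 if all 20 edges of H are present in G. Then P[X_H = 1] = p^{20} = (1/2)^{20} = 1/1048576.
Summing the indicators: E[X] = Σ_H E[X_H] = 60822550204416000 · p^{20} = 60822550204416000 · 1/1048576 = 1856156927625/32.
Numerically: E[X] ≈ 5.80049e+10.

E[X] = 60822550204416000 · (1/2)^{20} = 1856156927625/32 ≈ 5.80049e+10.


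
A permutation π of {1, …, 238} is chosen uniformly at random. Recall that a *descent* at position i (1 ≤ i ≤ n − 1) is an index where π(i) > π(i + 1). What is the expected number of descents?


Write X = Σ X_I over i = 1, …, 237, with X_I the indicator of one descent.
There are 237 indicators.
For each fixed i, the pair (π(i), π(i+1)) is a uniformly random ordered pair of distinct values from {1, …, 238}; by symmetry P[π(i) > π(i+1)] = 1/2.
By linearity: E[X] = 237 · (1/2) = (238 − 1) · (1/2) = 237/2 ≈ 118.500000.

E[X] = 237/2 = 118.500000.


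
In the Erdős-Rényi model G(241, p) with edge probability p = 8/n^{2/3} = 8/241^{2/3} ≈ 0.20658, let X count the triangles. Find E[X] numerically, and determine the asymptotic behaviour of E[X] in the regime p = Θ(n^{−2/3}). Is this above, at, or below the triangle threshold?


Number of potential triangles: C(241, 3) = 2303960.
Each occurs with probability p³ ≈ (0.20658)³ ≈ 8.8152752e-03.
By linearity: E[X] = C(241, 3)·p³ ≈ 2303960 · 8.8152752e-03 ≈ 20310.04149.
Since α = 2/3 < 1, p = c/n^{2/3} ≫ 1/n is above the triangle threshold p ~ 1/n. Asymptotically E[X] ~ (c³/6)·n^{3(1−α)} = (8³/6)·n^{1} → ∞; triangles are abundant w.h.p.

E[X] ≈ 20310.04149; in regime p = Θ(1/n^{2/3}) E[X] diverges (above the triangle threshold p ~ 1/n).


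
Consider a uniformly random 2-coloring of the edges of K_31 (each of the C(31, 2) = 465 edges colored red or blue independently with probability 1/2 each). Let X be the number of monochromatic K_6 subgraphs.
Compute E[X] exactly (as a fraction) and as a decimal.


Let X = Σ_S X_S over the C(31, 6) = 736281 subsets S of size 6, where X_S = 1 if the K_6 on S is monochromatic.
For a fixed S, the K_6 on S has C(6, 2) = 15 edges. P[all 15 edges red] = (1/2)^15, and likewise for blue, so P[monochromatic] = 2·(1/2)^15 = 2^{1 − 15} = 1/16384.
By linearity: E[X] = C(31, 6) · 2^{1 − 15} = 736281 · 1/16384 = 736281/16384.
Numerically: E[X] ≈ 44.9390.

E[X] = C(31,6)·2^(1−C(6,2)) = 736281/16384 ≈ 44.9390.


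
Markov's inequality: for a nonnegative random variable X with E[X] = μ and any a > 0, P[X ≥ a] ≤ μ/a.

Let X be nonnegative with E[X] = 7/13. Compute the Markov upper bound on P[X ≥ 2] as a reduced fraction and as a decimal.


μ = E[X] = 7/13, a = 2.
Markov: P[X ≥ 2] ≤ μ/a = (7/13)/2 = 7/26.
Numerically: ≈ 0.269231.
(Since a = 2 > μ = 0.538462, the bound 7/26 is < 1 and informative.)

P[X ≥ 2] ≤ 7/26 ≈ 0.269231.


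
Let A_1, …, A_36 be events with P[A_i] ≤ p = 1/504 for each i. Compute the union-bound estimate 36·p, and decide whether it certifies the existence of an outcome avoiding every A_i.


Union bound: P[∪_{i=1}^{36} A_i] ≤ Σ_i P[A_i] ≤ 36·p = 36·(1/504) = 1/14.
Numerically: 1/14 ≈ 0.071.
Is 1/14 < 1? YES.
Since P[∪ A_i] ≤ 1/14 < 1, the complement has P[∩ A_i^c] ≥ 1 − 1/14 = 13/14 > 0, so some outcome avoids every A_i.

36·p = 1/14 ≈ 0.071; existence CERTIFIED by the union bound.


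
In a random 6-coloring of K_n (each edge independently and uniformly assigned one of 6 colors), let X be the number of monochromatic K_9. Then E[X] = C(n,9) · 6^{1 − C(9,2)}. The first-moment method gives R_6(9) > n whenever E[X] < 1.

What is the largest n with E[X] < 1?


We need C(n, 9) · 6^{1 − 36} < 1, i.e. C(n, 9) < 6^{36 − 1} = 1719070799748422591028658176.
Check values of n near the boundary:
  n = 4405: C(4405, 9) = 1706862792900636302463627150; 1706862792900636302463627150 < 1719070799748422591028658176? YES
  n = 4406: C(4406, 9) = 1710356485221788389505285700; 1710356485221788389505285700 < 1719070799748422591028658176? YES
  n = 4407: C(4407, 9) = 1713856532599459170657070050; 1713856532599459170657070050 < 1719070799748422591028658176? YES
  n = 4408: C(4408, 9) = 1717362945146264156457459600; 1717362945146264156457459600 < 1719070799748422591028658176? YES
  n = 4409: C(4409, 9) = 1720875732988608787686577131; 1720875732988608787686577131 < 1719070799748422591028658176? NO
  n = 4410: C(4410, 9) = 1724394906266704102180823710; 1724394906266704102180823710 < 1719070799748422591028658176? NO
  n = 4411: C(4411, 9) = 1727920475134582415883601405; 1727920475134582415883601405 < 1719070799748422591028658176? NO
The largest n with C(n, 9) < 1719070799748422591028658176 is n = 4408 (where E[X] = 35778394690547169926197075/35813974994758803979763712 ≈ 0.99901). Hence R_6(9) > 4408, i.e. R_6(9) ≥ 4409.

Largest n = 4408; hence R_6(9) > 4408.


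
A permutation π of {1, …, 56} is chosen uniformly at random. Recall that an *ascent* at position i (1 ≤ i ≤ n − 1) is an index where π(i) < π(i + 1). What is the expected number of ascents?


Write X = Σ X_I over i = 1, …, 55, with X_I the indicator of one ascent.
There are 55 indicators.
For each fixed i, the pair (π(i), π(i+1)) is a uniformly random ordered pair of distinct values from {1, …, 56}; by symmetry P[π(i) < π(i+1)] = 1/2.
By linearity: E[X] = 55 · (1/2) = (56 − 1) · (1/2) = 55/2 ≈ 27.5000.

E[X] = 55/2 = 27.5000.


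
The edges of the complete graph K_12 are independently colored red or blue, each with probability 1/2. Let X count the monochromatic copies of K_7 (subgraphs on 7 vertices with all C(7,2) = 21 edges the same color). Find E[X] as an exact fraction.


Let X = Σ_S X_S over the C(12, 7) = 792 subsets S of size 7, where X_S = 1 if the K_7 on S is monochromatic.
For a fixed S, the K_7 on S has C(7, 2) = 21 edges. P[all 21 edges red] = (1/2)^21, and likewise for blue, so P[monochromatic] = 2·(1/2)^21 = 2^{1 − 21} = 1/1048576.
By linearity of expectation: E[X] = C(12, 7) · 2^{1 − 21} = 792 · 1/1048576 = 99/131072.
Numerically: E[X] ≈ 0.000755.

E[X] = C(12,7)·2^(1−C(7,2)) = 99/131072 ≈ 0.000755.


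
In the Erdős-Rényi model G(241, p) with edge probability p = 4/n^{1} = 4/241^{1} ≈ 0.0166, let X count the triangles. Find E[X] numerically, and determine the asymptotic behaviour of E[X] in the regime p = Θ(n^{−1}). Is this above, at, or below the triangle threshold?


Number of potential triangles: C(241, 3) = 2303960.
Each occurs with probability p³ ≈ (0.0166)³ ≈ 4.57224e-06.
By linearity: E[X] = C(241, 3)·p³ ≈ 2303960 · 4.57224e-06 ≈ 10.534.
Here α = 1, so p = 4/n is exactly at the triangle threshold p ~ 1/n. Asymptotically E[X] → c³/6 = 4³/6 = 32/3 ≈ 10.667, a bounded constant. In this regime the triangle count is asymptotically Poisson(c³/6).

E[X] ≈ 10.534; in regime p = Θ(1/n^{1}) E[X] stays bounded (at the triangle threshold p ~ 1/n).


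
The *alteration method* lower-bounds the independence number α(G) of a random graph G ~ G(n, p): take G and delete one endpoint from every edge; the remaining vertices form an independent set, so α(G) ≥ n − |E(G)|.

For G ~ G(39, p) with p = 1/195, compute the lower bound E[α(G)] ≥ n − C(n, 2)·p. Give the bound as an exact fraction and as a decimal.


E[|E(G)|] = C(39, 2)·p = 741 · (1/195) = 19/5.
E[α(G)] ≥ n − E[|E(G)|] = 39 − 19/5 = 176/5.
Numerically: ≈ 35.200.
(This is only a lower bound; the true E[α(G)] may be larger.)

E[α(G)] ≥ 176/5 ≈ 35.200.


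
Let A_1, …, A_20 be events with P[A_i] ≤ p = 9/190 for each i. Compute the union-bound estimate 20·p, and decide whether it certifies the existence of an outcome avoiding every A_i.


Union bound: P[∪_{i=1}^{20} A_i] ≤ Σ_i P[A_i] ≤ 20·p = 20·(9/190) = 18/19.
Numerically: 18/19 ≈ 0.9473684.
Is 18/19 < 1? YES.
Since P[∪ A_i] ≤ 18/19 < 1, the complement has P[∩ A_i^c] ≥ 1 − 18/19 = 1/19 > 0, so some outcome avoids every A_i.

20·p = 18/19 ≈ 0.9473684; existence CERTIFIED by the union bound.


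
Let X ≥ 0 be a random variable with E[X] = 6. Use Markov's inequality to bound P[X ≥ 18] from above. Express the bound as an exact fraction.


μ = E[X] = 6, a = 18.
Markov: P[X ≥ 18] ≤ μ/a = (6)/18 = 1/3.
Numerically: ≈ 0.333.
(Since a = 18 > μ = 6.000, the bound 1/3 is < 1 and informative.)

P[X ≥ 18] ≤ 1/3 ≈ 0.333.


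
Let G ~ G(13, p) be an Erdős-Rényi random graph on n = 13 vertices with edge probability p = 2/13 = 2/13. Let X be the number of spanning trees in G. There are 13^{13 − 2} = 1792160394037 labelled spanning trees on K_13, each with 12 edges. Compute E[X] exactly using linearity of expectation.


K_13 has 13^{13 − 2} = 1792160394037 labelled spanning trees.
For each such spanning tree H, let X_H = 1 if all 12 edges of H are present in G. Then P[X_H = 1] = p^{12} = (2/13)^{12} = 4096/23298085122481.
By linearity: E[X] = Σ_H E[X_H] = 1792160394037 · p^{12} = 1792160394037 · 4096/23298085122481 = 4096/13.
Numerically: E[X] ≈ 315.08.

E[X] = 1792160394037 · (2/13)^{12} = 4096/13 ≈ 315.08.


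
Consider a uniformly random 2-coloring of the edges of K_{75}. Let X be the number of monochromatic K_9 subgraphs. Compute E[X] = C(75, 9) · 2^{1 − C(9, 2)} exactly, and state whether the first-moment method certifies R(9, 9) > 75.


E[X] = C(75, 9) · 2^{1 − 36} = 125595622175 · 2^{−35} = 125595622175/34359738368.
As a reduced fraction: E[X] = 125595622175/34359738368 ≈ 3.655.
Is E[X] < 1? NO.
Since E[X] ≥ 1, the first-moment bound is inconclusive at n = 75; it does NOT by itself certify R(9, 9) > 75.

E[X] = 125595622175/34359738368 ≈ 3.655; E[X] ≥ 1; first-moment method inconclusive here.


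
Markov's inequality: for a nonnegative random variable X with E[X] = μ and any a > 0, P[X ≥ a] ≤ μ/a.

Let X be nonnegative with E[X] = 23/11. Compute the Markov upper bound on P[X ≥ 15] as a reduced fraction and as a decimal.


μ = E[X] = 23/11, a = 15.
Markov: P[X ≥ 15] ≤ μ/a = (23/11)/15 = 23/165.
Numerically: ≈ 0.1394.
(Since a = 15 > μ = 2.0909, the bound 23/165 is < 1 and informative.)

P[X ≥ 15] ≤ 23/165 ≈ 0.1394.


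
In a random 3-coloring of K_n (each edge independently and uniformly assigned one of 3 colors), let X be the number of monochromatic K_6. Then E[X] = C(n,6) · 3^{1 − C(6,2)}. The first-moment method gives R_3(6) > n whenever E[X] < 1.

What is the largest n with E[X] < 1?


We need C(n, 6) · 3^{1 − 15} < 1, i.e. C(n, 6) < 3^{15 − 1} = 4782969.
Check values of n near the boundary:
  n = 39: C(39, 6) = 3262623; 3262623 < 4782969? YES
  n = 40: C(40, 6) = 3838380; 3838380 < 4782969? YES
  n = 41: C(41, 6) = 4496388; 4496388 < 4782969? YES
  n = 42: C(42, 6) = 5245786; 5245786 < 4782969? NO
  n = 43: C(43, 6) = 6096454; 6096454 < 4782969? NO
  n = 44: C(44, 6) = 7059052; 7059052 < 4782969? NO
The largest n with C(n, 6) < 4782969 is n = 41 (where E[X] = 1498796/1594323 ≈ 0.940083). Hence R_3(6) > 41, i.e. R_3(6) ≥ 42.

Largest n = 41; hence R_3(6) > 41.


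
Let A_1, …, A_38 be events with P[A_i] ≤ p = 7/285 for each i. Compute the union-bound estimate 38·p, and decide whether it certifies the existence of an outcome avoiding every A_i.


Union bound: P[∪_{i=1}^{38} A_i] ≤ Σ_i P[A_i] ≤ 38·p = 38·(7/285) = 14/15.
Numerically: 14/15 ≈ 0.933.
Is 14/15 < 1? YES.
Since P[∪ A_i] ≤ 14/15 < 1, the complement has P[∩ A_i^c] ≥ 1 − 14/15 = 1/15 > 0, so some outcome avoids every A_i.

38·p = 14/15 ≈ 0.933; existence CERTIFIED by the union bound.


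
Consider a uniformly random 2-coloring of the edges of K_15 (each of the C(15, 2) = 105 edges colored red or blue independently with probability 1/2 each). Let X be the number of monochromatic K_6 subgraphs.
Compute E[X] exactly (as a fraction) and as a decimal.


Let X = Σ_S X_S over the C(15, 6) = 5005 subsets S of size 6, where X_S = 1 if the K_6 on S is monochromatic.
For a fixed S, the K_6 on S has C(6, 2) = 15 edges. P[all 15 edges red] = (1/2)^15, and likewise for blue, so P[monochromatic] = 2·(1/2)^15 = 2^{1 − 15} = 1/16384.
By linearity: E[X] = C(15, 6) · 2^{1 − 15} = 5005 · 1/16384 = 5005/16384.
Numerically: E[X] ≈ 0.305481.

E[X] = C(15,6)·2^(1−C(6,2)) = 5005/16384 ≈ 0.305481.


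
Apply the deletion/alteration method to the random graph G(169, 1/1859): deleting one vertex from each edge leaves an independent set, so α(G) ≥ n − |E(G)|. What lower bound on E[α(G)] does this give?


E[|E(G)|] = C(169, 2)·p = 14196 · (1/1859) = 84/11.
E[α(G)] ≥ n − E[|E(G)|] = 169 − 84/11 = 1775/11.
Numerically: ≈ 161.363636.
(This is only a lower bound; the true E[α(G)] may be larger.)

E[α(G)] ≥ 1775/11 ≈ 161.363636.


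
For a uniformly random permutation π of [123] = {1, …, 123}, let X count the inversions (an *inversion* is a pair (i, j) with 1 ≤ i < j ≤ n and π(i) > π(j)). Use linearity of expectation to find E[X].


Write X = Σ X_I over the C(123, 2) = 7503 pairs i < j, with X_I the indicator of one inversion.
There are 7503 indicators.
For each fixed pair i < j, the values π(i) and π(j) are two distinct elements of {1, …, 123} in uniformly random order; by symmetry P[π(i) > π(j)] = 1/2.
By linearity: E[X] = 7503 · (1/2) = C(123, 2) · (1/2) = 7503/2 = 7503/2 ≈ 3751.5000.

E[X] = 7503/2 = 3751.5000.


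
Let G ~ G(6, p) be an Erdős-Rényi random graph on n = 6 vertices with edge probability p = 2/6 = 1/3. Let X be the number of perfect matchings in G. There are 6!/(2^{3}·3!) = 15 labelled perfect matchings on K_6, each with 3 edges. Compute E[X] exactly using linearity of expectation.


K_6 has 6!/(2^{3}·3!) = 15 labelled perfect matchings.
For each such perfect matching H, let X_H = 1 if all 3 edges of H are present in G. Then P[X_H = 1] = p^{3} = (1/3)^{3} = 1/27.
Summing the indicators: E[X] = Σ_H E[X_H] = 15 · p^{3} = 15 · 1/27 = 5/9.
Numerically: E[X] ≈ 0.556.

E[X] = 15 · (1/3)^{3} = 5/9 ≈ 0.556.


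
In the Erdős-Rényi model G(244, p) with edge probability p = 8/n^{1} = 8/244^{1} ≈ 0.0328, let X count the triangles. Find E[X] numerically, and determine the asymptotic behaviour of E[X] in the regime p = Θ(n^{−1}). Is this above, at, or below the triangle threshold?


Number of potential triangles: C(244, 3) = 2391444.
Each occurs with probability p³ ≈ (0.0328)³ ≈ 3.52452e-05.
By linearity: E[X] = C(244, 3)·p³ ≈ 2391444 · 3.52452e-05 ≈ 84.287.
Here α = 1, so p = 8/n is exactly at the triangle threshold p ~ 1/n. Asymptotically E[X] → c³/6 = 8³/6 = 256/3 ≈ 85.333, a bounded constant. In this regime the triangle count is asymptotically Poisson(c³/6).

E[X] ≈ 84.287; in regime p = Θ(1/n^{1}) E[X] stays bounded (at the triangle threshold p ~ 1/n).


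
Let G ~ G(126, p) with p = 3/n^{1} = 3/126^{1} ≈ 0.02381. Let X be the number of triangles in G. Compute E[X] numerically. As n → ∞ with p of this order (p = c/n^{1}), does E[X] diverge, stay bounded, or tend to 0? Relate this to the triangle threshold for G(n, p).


Number of potential triangles: C(126, 3) = 325500.
Each occurs with probability p³ ≈ (0.02381)³ ≈ 1.349746e-05.
By linearity: E[X] = C(126, 3)·p³ ≈ 325500 · 1.349746e-05 ≈ 4.3934.
Here α = 1, so p = 3/n is exactly at the triangle threshold p ~ 1/n. Asymptotically E[X] → c³/6 = 3³/6 = 9/2 ≈ 4.5000, a bounded constant. In this regime the triangle count is asymptotically Poisson(c³/6).

E[X] ≈ 4.3934; in regime p = Θ(1/n^{1}) E[X] stays bounded (at the triangle threshold p ~ 1/n).


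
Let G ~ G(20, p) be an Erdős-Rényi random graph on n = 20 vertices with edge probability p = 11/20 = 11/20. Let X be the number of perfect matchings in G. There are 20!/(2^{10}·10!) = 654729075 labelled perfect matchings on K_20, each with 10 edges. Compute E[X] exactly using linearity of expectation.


K_20 has 20!/(2^{10}·10!) = 654729075 labelled perfect matchings.
For each such perfect matching H, let X_H = 1 if all 10 edges of H are present in G. Then P[X_H = 1] = p^{10} = (11/20)^{10} = 25937424601/10240000000000.
By linearity of expectation: E[X] = Σ_H E[X_H] = 654729075 · p^{10} = 654729075 · 25937424601/10240000000000 = 679279440675798963/409600000000.
Numerically: E[X] ≈ 1.658e+06.

E[X] = 654729075 · (11/20)^{10} = 679279440675798963/409600000000 ≈ 1.658e+06.


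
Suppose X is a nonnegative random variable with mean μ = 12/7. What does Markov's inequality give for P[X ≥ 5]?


μ = E[X] = 12/7, a = 5.
Markov: P[X ≥ 5] ≤ μ/a = (12/7)/5 = 12/35.
Numerically: ≈ 0.34286.
(Since a = 5 > μ = 1.71429, the bound 12/35 is < 1 and informative.)

P[X ≥ 5] ≤ 12/35 ≈ 0.34286.


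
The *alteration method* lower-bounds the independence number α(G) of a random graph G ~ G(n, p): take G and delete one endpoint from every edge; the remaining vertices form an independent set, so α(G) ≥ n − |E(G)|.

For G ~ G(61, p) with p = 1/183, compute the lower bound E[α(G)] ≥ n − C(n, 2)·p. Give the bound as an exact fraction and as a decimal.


E[|E(G)|] = C(61, 2)·p = 1830 · (1/183) = 10.
E[α(G)] ≥ n − E[|E(G)|] = 61 − 10 = 51.
Numerically: ≈ 51.000.
(This is only a lower bound; the true E[α(G)] may be larger.)

E[α(G)] ≥ 51 ≈ 51.000.
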